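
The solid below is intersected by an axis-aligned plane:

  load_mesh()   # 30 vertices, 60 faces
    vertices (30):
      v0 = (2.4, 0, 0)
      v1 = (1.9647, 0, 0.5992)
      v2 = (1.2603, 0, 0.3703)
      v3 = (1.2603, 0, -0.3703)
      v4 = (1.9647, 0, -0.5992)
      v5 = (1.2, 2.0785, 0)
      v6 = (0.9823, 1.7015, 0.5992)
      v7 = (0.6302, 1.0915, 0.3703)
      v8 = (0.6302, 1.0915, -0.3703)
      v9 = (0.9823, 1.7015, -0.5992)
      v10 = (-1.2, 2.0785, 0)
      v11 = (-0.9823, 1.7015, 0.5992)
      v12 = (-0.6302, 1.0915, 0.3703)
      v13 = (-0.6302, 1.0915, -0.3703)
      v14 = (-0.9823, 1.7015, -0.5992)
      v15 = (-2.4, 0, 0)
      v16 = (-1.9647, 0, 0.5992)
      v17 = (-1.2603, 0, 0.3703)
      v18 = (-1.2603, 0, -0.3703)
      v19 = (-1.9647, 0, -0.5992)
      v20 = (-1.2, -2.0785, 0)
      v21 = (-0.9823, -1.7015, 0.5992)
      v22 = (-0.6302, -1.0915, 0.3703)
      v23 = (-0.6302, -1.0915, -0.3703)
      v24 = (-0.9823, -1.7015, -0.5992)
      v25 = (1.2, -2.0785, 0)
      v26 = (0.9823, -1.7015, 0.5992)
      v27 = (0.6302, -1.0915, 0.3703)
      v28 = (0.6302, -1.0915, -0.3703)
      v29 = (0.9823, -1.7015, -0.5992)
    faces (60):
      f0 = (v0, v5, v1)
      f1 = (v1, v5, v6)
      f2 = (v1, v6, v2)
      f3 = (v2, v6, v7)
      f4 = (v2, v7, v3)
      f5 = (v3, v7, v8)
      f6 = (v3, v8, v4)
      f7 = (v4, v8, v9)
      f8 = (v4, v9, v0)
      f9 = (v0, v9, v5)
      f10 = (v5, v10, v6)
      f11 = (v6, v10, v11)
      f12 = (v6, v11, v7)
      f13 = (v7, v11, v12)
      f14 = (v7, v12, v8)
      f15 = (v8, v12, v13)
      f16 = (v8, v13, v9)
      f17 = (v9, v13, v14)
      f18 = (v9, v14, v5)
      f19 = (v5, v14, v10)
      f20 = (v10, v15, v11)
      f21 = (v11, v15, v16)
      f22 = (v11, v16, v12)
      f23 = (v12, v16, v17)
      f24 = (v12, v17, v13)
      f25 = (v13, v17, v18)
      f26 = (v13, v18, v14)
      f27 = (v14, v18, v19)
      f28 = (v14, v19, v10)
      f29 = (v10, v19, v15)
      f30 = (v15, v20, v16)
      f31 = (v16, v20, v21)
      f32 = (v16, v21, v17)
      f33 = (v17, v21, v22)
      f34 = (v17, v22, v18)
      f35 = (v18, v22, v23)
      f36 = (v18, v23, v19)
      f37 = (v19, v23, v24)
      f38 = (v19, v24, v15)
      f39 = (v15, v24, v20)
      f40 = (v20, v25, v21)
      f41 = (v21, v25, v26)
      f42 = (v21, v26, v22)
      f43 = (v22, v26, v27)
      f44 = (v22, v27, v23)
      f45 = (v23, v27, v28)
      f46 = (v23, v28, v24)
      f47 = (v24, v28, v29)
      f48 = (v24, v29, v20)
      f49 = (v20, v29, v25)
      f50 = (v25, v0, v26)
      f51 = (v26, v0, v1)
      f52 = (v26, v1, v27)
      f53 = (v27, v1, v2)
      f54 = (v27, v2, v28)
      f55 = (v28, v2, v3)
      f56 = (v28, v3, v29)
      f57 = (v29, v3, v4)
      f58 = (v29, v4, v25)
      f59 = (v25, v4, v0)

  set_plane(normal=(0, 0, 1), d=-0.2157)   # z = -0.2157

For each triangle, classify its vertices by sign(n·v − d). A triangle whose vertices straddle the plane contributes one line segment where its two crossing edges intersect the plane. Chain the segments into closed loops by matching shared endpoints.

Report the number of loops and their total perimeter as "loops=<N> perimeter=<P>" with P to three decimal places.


loops=2 perimeter=21.022

Straddling triangles (24 of 60):
  (v2,v7,v3) [++-] → (1.12877, 0.22785, -0.2157)–(1.2603, 0, -0.2157)  len=0.2631
  (v3,v7,v8) [-+-] → (1.12877, 0.22785, -0.2157)–(0.6302, 1.0915, -0.2157)  len=0.9972
  (v4,v9,v0) [--+] → (1.88966, 0.612506, -0.2157)–(2.2433, 0, -0.2157)  len=0.7073
  (v0,v9,v5) [+-+] → (1.88966, 0.612506, -0.2157)–(1.12163, 1.94279, -0.2157)  len=1.5361
  (v7,v12,v8) [++-] → (0.367092, 1.0915, -0.2157)–(0.6302, 1.0915, -0.2157)  len=0.2631
  (v8,v12,v13) [-+-] → (0.367092, 1.0915, -0.2157)–(-0.6302, 1.0915, -0.2157)  len=0.9973
  (v9,v14,v5) [--+] → (0.414416, 1.94279, -0.2157)–(1.12163, 1.94279, -0.2157)  len=0.7072
  (v5,v14,v10) [+-+] → (0.414416, 1.94279, -0.2157)–(-1.12163, 1.94279, -0.2157)  len=1.5360
  (v12,v17,v13) [++-] → (-0.761733, 0.86365, -0.2157)–(-0.6302, 1.0915, -0.2157)  len=0.2631
  (v13,v17,v18) [-+-] → (-0.761733, 0.86365, -0.2157)–(-1.2603, 0, -0.2157)  len=0.9972
  (v14,v19,v10) [--+] → (-1.47528, 1.33028, -0.2157)–(-1.12163, 1.94279, -0.2157)  len=0.7073
  (v10,v19,v15) [+-+] → (-1.47528, 1.33028, -0.2157)–(-2.2433, 0, -0.2157)  len=1.5361
  (v17,v22,v18) [++-] → (-1.12877, -0.22785, -0.2157)–(-1.2603, 0, -0.2157)  len=0.2631
  (v18,v22,v23) [-+-] → (-1.12877, -0.22785, -0.2157)–(-0.6302, -1.0915, -0.2157)  len=0.9972
  (v19,v24,v15) [--+] → (-1.88966, -0.612506, -0.2157)–(-2.2433, 0, -0.2157)  len=0.7073
  (v15,v24,v20) [+-+] → (-1.88966, -0.612506, -0.2157)–(-1.12163, -1.94279, -0.2157)  len=1.5361
  (v22,v27,v23) [++-] → (-0.367092, -1.0915, -0.2157)–(-0.6302, -1.0915, -0.2157)  len=0.2631
  (v23,v27,v28) [-+-] → (-0.367092, -1.0915, -0.2157)–(0.6302, -1.0915, -0.2157)  len=0.9973
  (v24,v29,v20) [--+] → (-0.414416, -1.94279, -0.2157)–(-1.12163, -1.94279, -0.2157)  len=0.7072
  (v20,v29,v25) [+-+] → (-0.414416, -1.94279, -0.2157)–(1.12163, -1.94279, -0.2157)  len=1.5360
  (v27,v2,v28) [++-] → (0.761733, -0.86365, -0.2157)–(0.6302, -1.0915, -0.2157)  len=0.2631
  (v28,v2,v3) [-+-] → (0.761733, -0.86365, -0.2157)–(1.2603, 0, -0.2157)  len=0.9972
  (v29,v4,v25) [--+] → (1.47528, -1.33028, -0.2157)–(1.12163, -1.94279, -0.2157)  len=0.7073
  (v25,v4,v0) [+-+] → (1.47528, -1.33028, -0.2157)–(2.2433, 0, -0.2157)  len=1.5361

Chained into 2 loop(s):
  loop 1: 12 segments, perimeter = 7.5621
  loop 2: 12 segments, perimeter = 13.4599
Total perimeter = 21.022


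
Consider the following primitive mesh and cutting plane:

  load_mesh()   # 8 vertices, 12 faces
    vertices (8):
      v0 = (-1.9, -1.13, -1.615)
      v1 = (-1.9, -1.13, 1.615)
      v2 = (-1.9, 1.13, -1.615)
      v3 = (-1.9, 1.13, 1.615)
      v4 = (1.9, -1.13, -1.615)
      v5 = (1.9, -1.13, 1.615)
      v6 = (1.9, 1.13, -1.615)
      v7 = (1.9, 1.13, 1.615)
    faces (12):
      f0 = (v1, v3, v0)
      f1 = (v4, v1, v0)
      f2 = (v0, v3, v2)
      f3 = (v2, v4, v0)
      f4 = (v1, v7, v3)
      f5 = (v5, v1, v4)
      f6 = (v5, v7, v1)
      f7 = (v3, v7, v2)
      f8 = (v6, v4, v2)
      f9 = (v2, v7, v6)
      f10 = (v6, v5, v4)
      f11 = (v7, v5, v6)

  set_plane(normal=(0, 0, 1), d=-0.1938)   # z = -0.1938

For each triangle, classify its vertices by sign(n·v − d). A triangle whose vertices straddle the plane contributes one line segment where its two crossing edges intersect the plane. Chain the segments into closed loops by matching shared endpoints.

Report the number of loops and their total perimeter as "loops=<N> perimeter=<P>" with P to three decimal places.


Straddling triangles (8 of 12):
  (v1,v3,v0) [++-] → (-1.9, -0.1356, -0.1938)–(-1.9, -1.13, -0.1938)  len=0.9944
  (v4,v1,v0) [-+-] → (0.228, -1.13, -0.1938)–(-1.9, -1.13, -0.1938)  len=2.1280
  (v0,v3,v2) [-+-] → (-1.9, -0.1356, -0.1938)–(-1.9, 1.13, -0.1938)  len=1.2656
  (v5,v1,v4) [++-] → (0.228, -1.13, -0.1938)–(1.9, -1.13, -0.1938)  len=1.6720
  (v3,v7,v2) [++-] → (-0.228, 1.13, -0.1938)–(-1.9, 1.13, -0.1938)  len=1.6720
  (v2,v7,v6) [-+-] → (-0.228, 1.13, -0.1938)–(1.9, 1.13, -0.1938)  len=2.1280
  (v6,v5,v4) [-+-] → (1.9, 0.1356, -0.1938)–(1.9, -1.13, -0.1938)  len=1.2656
  (v7,v5,v6) [++-] → (1.9, 0.1356, -0.1938)–(1.9, 1.13, -0.1938)  len=0.9944

Chained into 1 loop(s):
  loop 1: 8 segments, perimeter = 12.1200
Total perimeter = 12.120

loops=1 perimeter=12.120


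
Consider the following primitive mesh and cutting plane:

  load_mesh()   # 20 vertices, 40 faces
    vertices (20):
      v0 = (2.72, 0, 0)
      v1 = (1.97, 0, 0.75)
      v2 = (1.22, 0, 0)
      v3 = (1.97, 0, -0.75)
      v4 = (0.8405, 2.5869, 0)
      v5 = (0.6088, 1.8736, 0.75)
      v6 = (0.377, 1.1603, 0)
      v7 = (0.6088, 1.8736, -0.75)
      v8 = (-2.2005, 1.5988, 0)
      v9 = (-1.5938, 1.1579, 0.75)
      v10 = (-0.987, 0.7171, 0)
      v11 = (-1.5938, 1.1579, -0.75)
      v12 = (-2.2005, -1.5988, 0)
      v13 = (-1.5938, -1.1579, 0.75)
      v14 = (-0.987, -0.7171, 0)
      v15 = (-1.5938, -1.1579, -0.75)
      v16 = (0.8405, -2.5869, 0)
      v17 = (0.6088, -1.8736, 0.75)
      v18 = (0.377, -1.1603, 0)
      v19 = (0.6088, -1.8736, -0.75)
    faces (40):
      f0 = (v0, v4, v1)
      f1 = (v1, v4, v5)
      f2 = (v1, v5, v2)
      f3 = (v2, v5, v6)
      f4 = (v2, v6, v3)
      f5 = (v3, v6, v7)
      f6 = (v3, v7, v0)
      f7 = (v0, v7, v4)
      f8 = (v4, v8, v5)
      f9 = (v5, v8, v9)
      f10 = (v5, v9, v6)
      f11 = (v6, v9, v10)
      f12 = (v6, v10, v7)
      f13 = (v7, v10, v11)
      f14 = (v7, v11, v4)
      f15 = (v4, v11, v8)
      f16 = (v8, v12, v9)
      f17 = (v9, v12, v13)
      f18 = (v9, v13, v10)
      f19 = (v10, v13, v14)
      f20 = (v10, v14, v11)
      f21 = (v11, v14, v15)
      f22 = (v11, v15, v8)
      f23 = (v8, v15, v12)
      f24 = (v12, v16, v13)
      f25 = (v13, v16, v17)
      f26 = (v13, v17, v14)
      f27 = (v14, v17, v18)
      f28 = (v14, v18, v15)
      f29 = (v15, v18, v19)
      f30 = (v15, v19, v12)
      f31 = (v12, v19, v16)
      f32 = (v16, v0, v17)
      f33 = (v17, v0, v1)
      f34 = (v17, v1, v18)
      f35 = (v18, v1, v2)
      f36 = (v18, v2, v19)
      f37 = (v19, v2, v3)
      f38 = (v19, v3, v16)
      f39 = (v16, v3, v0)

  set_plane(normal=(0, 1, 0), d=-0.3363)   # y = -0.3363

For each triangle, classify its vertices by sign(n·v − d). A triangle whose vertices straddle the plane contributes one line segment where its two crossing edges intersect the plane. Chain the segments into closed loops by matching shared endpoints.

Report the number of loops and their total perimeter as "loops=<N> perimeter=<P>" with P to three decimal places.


loops=2 perimeter=8.101

Straddling triangles (16 of 40):
  (v8,v12,v9) [+-+] → (-2.2005, -0.3363, 0)–(-1.92265, -0.3363, 0.343481)  len=0.4418
  (v9,v12,v13) [+--] → (-1.92265, -0.3363, 0.343481)–(-1.5938, -0.3363, 0.75)  len=0.5229
  (v9,v13,v10) [+-+] → (-1.5938, -0.3363, 0.75)–(-1.32791, -0.3363, 0.42136)  len=0.4227
  (v10,v13,v14) [+--] → (-1.32791, -0.3363, 0.42136)–(-0.987, -0.3363, 0)  len=0.5420
  (v10,v14,v11) [+-+] → (-0.987, -0.3363, 0)–(-1.11024, -0.3363, -0.15232)  len=0.1959
  (v11,v14,v15) [+--] → (-1.11024, -0.3363, -0.15232)–(-1.5938, -0.3363, -0.75)  len=0.7688
  (v11,v15,v8) [+-+] → (-1.5938, -0.3363, -0.75)–(-1.77462, -0.3363, -0.526472)  len=0.2875
  (v8,v15,v12) [+--] → (-1.77462, -0.3363, -0.526472)–(-2.2005, -0.3363, 0)  len=0.6772
  (v16,v0,v17) [-+-] → (2.47566, -0.3363, 0)–(2.34105, -0.3363, 0.134621)  len=0.1904
  (v17,v0,v1) [-++] → (2.34105, -0.3363, 0.134621)–(1.72567, -0.3363, 0.75)  len=0.8703
  (v17,v1,v18) [-+-] → (1.72567, -0.3363, 0.75)–(1.50829, -0.3363, 0.532621)  len=0.3074
  (v18,v1,v2) [-++] → (1.50829, -0.3363, 0.532621)–(0.975666, -0.3363, 0)  len=0.7532
  (v18,v2,v19) [-+-] → (0.975666, -0.3363, 0)–(1.11029, -0.3363, -0.134621)  len=0.1904
  (v19,v2,v3) [-++] → (1.11029, -0.3363, -0.134621)–(1.72567, -0.3363, -0.75)  len=0.8703
  (v19,v3,v16) [-+-] → (1.72567, -0.3363, -0.75)–(1.82316, -0.3363, -0.652499)  len=0.1379
  (v16,v3,v0) [-++] → (1.82316, -0.3363, -0.652499)–(2.47566, -0.3363, 0)  len=0.9228

Chained into 2 loop(s):
  loop 1: 8 segments, perimeter = 3.8588
  loop 2: 8 segments, perimeter = 4.2426
Total perimeter = 8.101


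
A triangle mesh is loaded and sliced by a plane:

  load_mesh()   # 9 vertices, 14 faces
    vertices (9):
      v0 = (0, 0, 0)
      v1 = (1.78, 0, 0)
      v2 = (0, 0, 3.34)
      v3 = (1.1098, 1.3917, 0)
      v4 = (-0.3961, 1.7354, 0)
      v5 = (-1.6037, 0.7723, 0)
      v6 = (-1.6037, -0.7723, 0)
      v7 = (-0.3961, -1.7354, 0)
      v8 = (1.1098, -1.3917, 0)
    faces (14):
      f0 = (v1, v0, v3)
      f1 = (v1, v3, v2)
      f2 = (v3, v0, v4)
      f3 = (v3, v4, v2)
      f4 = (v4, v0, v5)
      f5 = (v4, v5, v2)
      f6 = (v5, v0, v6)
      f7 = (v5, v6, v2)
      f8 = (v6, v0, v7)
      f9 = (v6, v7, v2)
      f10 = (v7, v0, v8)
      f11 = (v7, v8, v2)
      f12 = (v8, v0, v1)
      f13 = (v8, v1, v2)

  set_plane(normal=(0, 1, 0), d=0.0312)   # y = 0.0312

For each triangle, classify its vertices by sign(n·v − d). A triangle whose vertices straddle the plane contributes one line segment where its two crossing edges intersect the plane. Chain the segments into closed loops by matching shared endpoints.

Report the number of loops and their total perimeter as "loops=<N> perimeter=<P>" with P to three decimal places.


loops=1 perimeter=10.754

Straddling triangles (8 of 14):
  (v1,v0,v3) [--+] → (0.0248802, 0.0312, 0)–(1.76498, 0.0312, 0)  len=1.7401
  (v1,v3,v2) [-+-] → (1.76498, 0.0312, 0)–(0.0248802, 0.0312, 3.26512)  len=3.6999
  (v3,v0,v4) [+-+] → (0.0248802, 0.0312, 0)–(-0.00712131, 0.0312, 0)  len=0.0320
  (v3,v4,v2) [++-] → (-0.00712131, 0.0312, 3.27995)–(0.0248802, 0.0312, 3.26512)  len=0.0353
  (v4,v0,v5) [+-+] → (-0.00712131, 0.0312, 0)–(-0.0647876, 0.0312, 0)  len=0.0577
  (v4,v5,v2) [++-] → (-0.0647876, 0.0312, 3.20507)–(-0.00712131, 0.0312, 3.27995)  len=0.0945
  (v5,v0,v6) [+--] → (-0.0647876, 0.0312, 0)–(-1.6037, 0.0312, 0)  len=1.5389
  (v5,v6,v2) [+--] → (-1.6037, 0.0312, 0)–(-0.0647876, 0.0312, 3.20507)  len=3.5554

Chained into 1 loop(s):
  loop 1: 8 segments, perimeter = 10.7537
Total perimeter = 10.754


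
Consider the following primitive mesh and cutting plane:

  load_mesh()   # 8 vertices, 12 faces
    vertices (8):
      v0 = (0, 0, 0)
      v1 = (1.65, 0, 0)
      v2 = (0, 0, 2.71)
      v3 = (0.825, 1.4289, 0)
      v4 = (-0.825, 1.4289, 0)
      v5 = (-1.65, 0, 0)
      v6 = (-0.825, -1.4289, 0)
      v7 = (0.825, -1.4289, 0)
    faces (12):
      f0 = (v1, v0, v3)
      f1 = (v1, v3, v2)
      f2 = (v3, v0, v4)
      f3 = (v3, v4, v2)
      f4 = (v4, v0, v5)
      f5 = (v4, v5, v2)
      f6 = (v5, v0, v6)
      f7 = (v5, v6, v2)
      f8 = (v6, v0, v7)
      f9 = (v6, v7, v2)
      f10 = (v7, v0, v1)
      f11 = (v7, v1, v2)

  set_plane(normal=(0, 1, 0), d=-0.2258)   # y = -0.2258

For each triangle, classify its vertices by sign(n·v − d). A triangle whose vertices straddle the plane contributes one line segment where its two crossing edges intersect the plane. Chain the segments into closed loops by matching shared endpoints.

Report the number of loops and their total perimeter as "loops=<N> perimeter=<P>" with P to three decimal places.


Straddling triangles (6 of 12):
  (v5,v0,v6) [++-] → (-0.13037, -0.2258, 0)–(-1.51963, -0.2258, 0)  len=1.3893
  (v5,v6,v2) [+-+] → (-1.51963, -0.2258, 0)–(-0.13037, -0.2258, 2.28176)  len=2.6714
  (v6,v0,v7) [-+-] → (-0.13037, -0.2258, 0)–(0.13037, -0.2258, 0)  len=0.2607
  (v6,v7,v2) [--+] → (0.13037, -0.2258, 2.28176)–(-0.13037, -0.2258, 2.28176)  len=0.2607
  (v7,v0,v1) [-++] → (0.13037, -0.2258, 0)–(1.51963, -0.2258, 0)  len=1.3893
  (v7,v1,v2) [-++] → (1.51963, -0.2258, 0)–(0.13037, -0.2258, 2.28176)  len=2.6714

Chained into 1 loop(s):
  loop 1: 6 segments, perimeter = 8.6428
Total perimeter = 8.643

loops=1 perimeter=8.643


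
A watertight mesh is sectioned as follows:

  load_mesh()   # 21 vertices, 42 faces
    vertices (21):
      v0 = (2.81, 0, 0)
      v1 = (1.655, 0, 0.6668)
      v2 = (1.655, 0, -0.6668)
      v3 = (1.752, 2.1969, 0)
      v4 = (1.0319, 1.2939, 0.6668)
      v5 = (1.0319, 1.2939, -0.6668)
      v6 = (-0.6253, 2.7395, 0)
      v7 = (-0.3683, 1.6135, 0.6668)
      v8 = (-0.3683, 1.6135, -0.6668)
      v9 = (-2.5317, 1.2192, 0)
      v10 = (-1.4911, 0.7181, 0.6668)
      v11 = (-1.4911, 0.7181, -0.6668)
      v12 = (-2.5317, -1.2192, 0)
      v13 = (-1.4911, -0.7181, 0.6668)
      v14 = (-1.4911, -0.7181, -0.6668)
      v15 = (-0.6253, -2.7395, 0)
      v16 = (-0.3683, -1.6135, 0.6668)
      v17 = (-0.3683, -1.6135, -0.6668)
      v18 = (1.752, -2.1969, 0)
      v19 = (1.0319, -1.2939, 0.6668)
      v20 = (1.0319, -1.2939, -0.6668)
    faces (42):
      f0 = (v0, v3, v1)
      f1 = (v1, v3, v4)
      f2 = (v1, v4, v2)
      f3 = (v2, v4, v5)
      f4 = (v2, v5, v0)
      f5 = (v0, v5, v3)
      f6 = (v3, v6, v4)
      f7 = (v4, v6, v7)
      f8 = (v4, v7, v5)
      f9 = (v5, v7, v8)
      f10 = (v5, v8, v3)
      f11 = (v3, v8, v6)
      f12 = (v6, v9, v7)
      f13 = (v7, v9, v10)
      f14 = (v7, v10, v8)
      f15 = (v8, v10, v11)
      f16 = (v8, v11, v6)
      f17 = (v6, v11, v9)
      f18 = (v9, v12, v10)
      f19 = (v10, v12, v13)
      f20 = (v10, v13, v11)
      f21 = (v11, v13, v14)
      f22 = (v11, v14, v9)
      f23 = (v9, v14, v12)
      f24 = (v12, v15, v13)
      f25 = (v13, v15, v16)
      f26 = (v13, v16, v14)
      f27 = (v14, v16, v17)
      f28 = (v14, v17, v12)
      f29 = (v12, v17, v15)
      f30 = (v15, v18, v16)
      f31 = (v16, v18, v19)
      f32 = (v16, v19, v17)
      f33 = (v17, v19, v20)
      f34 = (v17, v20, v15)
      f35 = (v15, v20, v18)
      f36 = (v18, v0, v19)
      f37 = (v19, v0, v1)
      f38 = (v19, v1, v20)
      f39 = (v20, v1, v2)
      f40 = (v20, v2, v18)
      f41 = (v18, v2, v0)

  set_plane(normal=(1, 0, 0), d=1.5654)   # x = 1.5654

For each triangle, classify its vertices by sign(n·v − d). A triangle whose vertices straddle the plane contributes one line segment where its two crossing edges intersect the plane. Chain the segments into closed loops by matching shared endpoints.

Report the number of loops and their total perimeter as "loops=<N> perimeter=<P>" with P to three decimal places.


Straddling triangles (16 of 42):
  (v1,v3,v4) [++-] → (1.5654, 1.9629, 0.172788)–(1.5654, 0.186059, 0.6668)  len=1.8442
  (v1,v4,v2) [+-+] → (1.5654, 0.186059, 0.6668)–(1.5654, 0.186059, -0.475032)  len=1.1418
  (v2,v4,v5) [+--] → (1.5654, 0.186059, -0.475032)–(1.5654, 0.186059, -0.6668)  len=0.1918
  (v2,v5,v0) [+-+] → (1.5654, 0.186059, -0.6668)–(1.5654, 0.905679, -0.466734)  len=0.7469
  (v0,v5,v3) [+-+] → (1.5654, 0.905679, -0.466734)–(1.5654, 1.9629, -0.172788)  len=1.0973
  (v3,v6,v4) [+--] → (1.5654, 2.23949, 0)–(1.5654, 1.9629, 0.172788)  len=0.3261
  (v5,v8,v3) [--+] → (1.5654, 2.14556, -0.0586827)–(1.5654, 1.9629, -0.172788)  len=0.2154
  (v3,v8,v6) [+--] → (1.5654, 2.14556, -0.0586827)–(1.5654, 2.23949, 0)  len=0.1108
  (v15,v18,v16) [-+-] → (1.5654, -2.23949, 0)–(1.5654, -2.14556, 0.0586827)  len=0.1108
  (v16,v18,v19) [-+-] → (1.5654, -2.14556, 0.0586827)–(1.5654, -1.9629, 0.172788)  len=0.2154
  (v15,v20,v18) [--+] → (1.5654, -1.9629, -0.172788)–(1.5654, -2.23949, 0)  len=0.3261
  (v18,v0,v19) [++-] → (1.5654, -0.905679, 0.466734)–(1.5654, -1.9629, 0.172788)  len=1.0973
  (v19,v0,v1) [-++] → (1.5654, -0.905679, 0.466734)–(1.5654, -0.186059, 0.6668)  len=0.7469
  (v19,v1,v20) [-+-] → (1.5654, -0.186059, 0.6668)–(1.5654, -0.186059, 0.475032)  len=0.1918
  (v20,v1,v2) [-++] → (1.5654, -0.186059, 0.475032)–(1.5654, -0.186059, -0.6668)  len=1.1418
  (v20,v2,v18) [-++] → (1.5654, -0.186059, -0.6668)–(1.5654, -1.9629, -0.172788)  len=1.8442

Chained into 2 loop(s):
  loop 1: 8 segments, perimeter = 5.6743
  loop 2: 8 segments, perimeter = 5.6743
Total perimeter = 11.349

loops=2 perimeter=11.349


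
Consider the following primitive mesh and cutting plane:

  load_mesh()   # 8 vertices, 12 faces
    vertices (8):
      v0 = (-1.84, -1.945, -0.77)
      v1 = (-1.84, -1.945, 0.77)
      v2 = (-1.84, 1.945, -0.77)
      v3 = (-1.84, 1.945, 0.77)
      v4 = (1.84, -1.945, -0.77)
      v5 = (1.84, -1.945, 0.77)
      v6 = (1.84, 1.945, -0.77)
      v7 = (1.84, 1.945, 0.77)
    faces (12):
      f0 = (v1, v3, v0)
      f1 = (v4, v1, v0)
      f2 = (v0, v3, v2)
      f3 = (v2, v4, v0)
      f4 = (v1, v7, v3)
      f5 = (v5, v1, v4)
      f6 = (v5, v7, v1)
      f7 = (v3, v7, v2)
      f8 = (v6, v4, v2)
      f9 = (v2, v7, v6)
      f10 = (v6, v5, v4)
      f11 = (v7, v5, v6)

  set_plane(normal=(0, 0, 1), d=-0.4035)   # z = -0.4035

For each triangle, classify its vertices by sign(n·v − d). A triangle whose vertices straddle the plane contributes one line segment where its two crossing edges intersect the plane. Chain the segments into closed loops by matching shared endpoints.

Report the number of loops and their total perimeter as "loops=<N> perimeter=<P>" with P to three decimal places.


Straddling triangles (8 of 12):
  (v1,v3,v0) [++-] → (-1.84, -1.01923, -0.4035)–(-1.84, -1.945, -0.4035)  len=0.9258
  (v4,v1,v0) [-+-] → (0.964208, -1.945, -0.4035)–(-1.84, -1.945, -0.4035)  len=2.8042
  (v0,v3,v2) [-+-] → (-1.84, -1.01923, -0.4035)–(-1.84, 1.945, -0.4035)  len=2.9642
  (v5,v1,v4) [++-] → (0.964208, -1.945, -0.4035)–(1.84, -1.945, -0.4035)  len=0.8758
  (v3,v7,v2) [++-] → (-0.964208, 1.945, -0.4035)–(-1.84, 1.945, -0.4035)  len=0.8758
  (v2,v7,v6) [-+-] → (-0.964208, 1.945, -0.4035)–(1.84, 1.945, -0.4035)  len=2.8042
  (v6,v5,v4) [-+-] → (1.84, 1.01923, -0.4035)–(1.84, -1.945, -0.4035)  len=2.9642
  (v7,v5,v6) [++-] → (1.84, 1.01923, -0.4035)–(1.84, 1.945, -0.4035)  len=0.9258

Chained into 1 loop(s):
  loop 1: 8 segments, perimeter = 15.1400
Total perimeter = 15.140

loops=1 perimeter=15.140


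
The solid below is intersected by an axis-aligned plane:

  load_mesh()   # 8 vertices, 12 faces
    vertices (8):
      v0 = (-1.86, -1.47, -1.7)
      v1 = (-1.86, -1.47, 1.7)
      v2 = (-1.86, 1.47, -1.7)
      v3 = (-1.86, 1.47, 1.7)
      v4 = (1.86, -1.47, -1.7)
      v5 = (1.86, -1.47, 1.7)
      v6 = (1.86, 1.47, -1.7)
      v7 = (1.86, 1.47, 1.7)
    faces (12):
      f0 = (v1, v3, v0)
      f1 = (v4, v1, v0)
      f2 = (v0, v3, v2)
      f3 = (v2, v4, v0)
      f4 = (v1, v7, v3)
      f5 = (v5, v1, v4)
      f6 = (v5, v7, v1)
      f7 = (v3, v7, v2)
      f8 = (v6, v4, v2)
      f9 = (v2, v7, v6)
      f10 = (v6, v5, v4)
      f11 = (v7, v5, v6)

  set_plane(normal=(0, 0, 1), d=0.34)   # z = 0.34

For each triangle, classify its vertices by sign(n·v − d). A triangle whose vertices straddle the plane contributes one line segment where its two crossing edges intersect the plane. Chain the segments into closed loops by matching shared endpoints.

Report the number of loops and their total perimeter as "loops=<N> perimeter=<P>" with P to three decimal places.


Straddling triangles (8 of 12):
  (v1,v3,v0) [++-] → (-1.86, 0.294, 0.34)–(-1.86, -1.47, 0.34)  len=1.7640
  (v4,v1,v0) [-+-] → (-0.372, -1.47, 0.34)–(-1.86, -1.47, 0.34)  len=1.4880
  (v0,v3,v2) [-+-] → (-1.86, 0.294, 0.34)–(-1.86, 1.47, 0.34)  len=1.1760
  (v5,v1,v4) [++-] → (-0.372, -1.47, 0.34)–(1.86, -1.47, 0.34)  len=2.2320
  (v3,v7,v2) [++-] → (0.372, 1.47, 0.34)–(-1.86, 1.47, 0.34)  len=2.2320
  (v2,v7,v6) [-+-] → (0.372, 1.47, 0.34)–(1.86, 1.47, 0.34)  len=1.4880
  (v6,v5,v4) [-+-] → (1.86, -0.294, 0.34)–(1.86, -1.47, 0.34)  len=1.1760
  (v7,v5,v6) [++-] → (1.86, -0.294, 0.34)–(1.86, 1.47, 0.34)  len=1.7640

Chained into 1 loop(s):
  loop 1: 8 segments, perimeter = 13.3200
Total perimeter = 13.320

loops=1 perimeter=13.320


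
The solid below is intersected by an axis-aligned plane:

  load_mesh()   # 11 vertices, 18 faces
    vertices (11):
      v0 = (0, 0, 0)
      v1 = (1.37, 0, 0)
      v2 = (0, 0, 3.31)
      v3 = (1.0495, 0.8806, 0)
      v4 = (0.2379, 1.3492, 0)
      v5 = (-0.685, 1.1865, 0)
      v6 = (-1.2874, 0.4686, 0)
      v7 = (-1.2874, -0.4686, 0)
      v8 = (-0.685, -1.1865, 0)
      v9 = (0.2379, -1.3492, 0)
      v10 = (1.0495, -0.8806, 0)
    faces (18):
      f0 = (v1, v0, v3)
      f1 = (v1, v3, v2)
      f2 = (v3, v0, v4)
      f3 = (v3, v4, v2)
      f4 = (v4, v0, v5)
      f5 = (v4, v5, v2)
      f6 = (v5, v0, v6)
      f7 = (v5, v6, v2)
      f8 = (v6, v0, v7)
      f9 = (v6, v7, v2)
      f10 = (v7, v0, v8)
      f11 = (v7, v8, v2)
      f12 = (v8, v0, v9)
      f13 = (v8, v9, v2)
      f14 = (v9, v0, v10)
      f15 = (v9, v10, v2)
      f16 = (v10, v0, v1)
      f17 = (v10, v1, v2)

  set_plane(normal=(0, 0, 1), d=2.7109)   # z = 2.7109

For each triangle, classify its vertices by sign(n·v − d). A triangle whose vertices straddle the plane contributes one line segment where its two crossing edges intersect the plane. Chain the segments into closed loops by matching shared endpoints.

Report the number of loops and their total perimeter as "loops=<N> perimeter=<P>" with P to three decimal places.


loops=1 perimeter=1.527

Straddling triangles (9 of 18):
  (v1,v3,v2) [--+] → (0.189956, 0.159386, 2.7109)–(0.247966, 0, 2.7109)  len=0.1696
  (v3,v4,v2) [--+] → (0.0430592, 0.244201, 2.7109)–(0.189956, 0.159386, 2.7109)  len=0.1696
  (v4,v5,v2) [--+] → (-0.123983, 0.214753, 2.7109)–(0.0430592, 0.244201, 2.7109)  len=0.1696
  (v5,v6,v2) [--+] → (-0.233016, 0.0848152, 2.7109)–(-0.123983, 0.214753, 2.7109)  len=0.1696
  (v6,v7,v2) [--+] → (-0.233016, -0.0848152, 2.7109)–(-0.233016, 0.0848152, 2.7109)  len=0.1696
  (v7,v8,v2) [--+] → (-0.123983, -0.214753, 2.7109)–(-0.233016, -0.0848152, 2.7109)  len=0.1696
  (v8,v9,v2) [--+] → (0.0430592, -0.244201, 2.7109)–(-0.123983, -0.214753, 2.7109)  len=0.1696
  (v9,v10,v2) [--+] → (0.189956, -0.159386, 2.7109)–(0.0430592, -0.244201, 2.7109)  len=0.1696
  (v10,v1,v2) [--+] → (0.247966, 0, 2.7109)–(0.189956, -0.159386, 2.7109)  len=0.1696

Chained into 1 loop(s):
  loop 1: 9 segments, perimeter = 1.5266
Total perimeter = 1.527


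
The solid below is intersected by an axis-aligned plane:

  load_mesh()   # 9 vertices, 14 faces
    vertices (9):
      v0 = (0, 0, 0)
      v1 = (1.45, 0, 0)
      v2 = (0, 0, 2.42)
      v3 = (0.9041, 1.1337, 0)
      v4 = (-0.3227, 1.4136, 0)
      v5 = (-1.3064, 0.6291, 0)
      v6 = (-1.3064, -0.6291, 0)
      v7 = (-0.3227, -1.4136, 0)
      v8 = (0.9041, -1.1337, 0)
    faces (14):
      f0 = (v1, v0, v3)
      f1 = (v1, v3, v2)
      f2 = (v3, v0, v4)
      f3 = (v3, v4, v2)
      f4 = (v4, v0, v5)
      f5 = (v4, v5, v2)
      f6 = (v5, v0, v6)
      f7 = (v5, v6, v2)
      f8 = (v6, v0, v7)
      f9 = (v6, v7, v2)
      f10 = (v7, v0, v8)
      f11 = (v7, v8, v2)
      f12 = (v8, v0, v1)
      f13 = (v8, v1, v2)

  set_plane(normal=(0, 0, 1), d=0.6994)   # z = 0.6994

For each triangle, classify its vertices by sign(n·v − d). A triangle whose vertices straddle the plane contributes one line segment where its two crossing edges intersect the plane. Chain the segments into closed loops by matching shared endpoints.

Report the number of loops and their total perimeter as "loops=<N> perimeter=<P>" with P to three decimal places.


loops=1 perimeter=6.262

Straddling triangles (7 of 14):
  (v1,v3,v2) [--+] → (0.642808, 0.806051, 0.6994)–(1.03094, 0, 0.6994)  len=0.8946
  (v3,v4,v2) [--+] → (-0.229437, 1.00506, 0.6994)–(0.642808, 0.806051, 0.6994)  len=0.8947
  (v4,v5,v2) [--+] → (-0.92884, 0.447285, 0.6994)–(-0.229437, 1.00506, 0.6994)  len=0.8946
  (v5,v6,v2) [--+] → (-0.92884, -0.447285, 0.6994)–(-0.92884, 0.447285, 0.6994)  len=0.8946
  (v6,v7,v2) [--+] → (-0.229437, -1.00506, 0.6994)–(-0.92884, -0.447285, 0.6994)  len=0.8946
  (v7,v8,v2) [--+] → (0.642808, -0.806051, 0.6994)–(-0.229437, -1.00506, 0.6994)  len=0.8947
  (v8,v1,v2) [--+] → (1.03094, 0, 0.6994)–(0.642808, -0.806051, 0.6994)  len=0.8946

Chained into 1 loop(s):
  loop 1: 7 segments, perimeter = 6.2623
Total perimeter = 6.262


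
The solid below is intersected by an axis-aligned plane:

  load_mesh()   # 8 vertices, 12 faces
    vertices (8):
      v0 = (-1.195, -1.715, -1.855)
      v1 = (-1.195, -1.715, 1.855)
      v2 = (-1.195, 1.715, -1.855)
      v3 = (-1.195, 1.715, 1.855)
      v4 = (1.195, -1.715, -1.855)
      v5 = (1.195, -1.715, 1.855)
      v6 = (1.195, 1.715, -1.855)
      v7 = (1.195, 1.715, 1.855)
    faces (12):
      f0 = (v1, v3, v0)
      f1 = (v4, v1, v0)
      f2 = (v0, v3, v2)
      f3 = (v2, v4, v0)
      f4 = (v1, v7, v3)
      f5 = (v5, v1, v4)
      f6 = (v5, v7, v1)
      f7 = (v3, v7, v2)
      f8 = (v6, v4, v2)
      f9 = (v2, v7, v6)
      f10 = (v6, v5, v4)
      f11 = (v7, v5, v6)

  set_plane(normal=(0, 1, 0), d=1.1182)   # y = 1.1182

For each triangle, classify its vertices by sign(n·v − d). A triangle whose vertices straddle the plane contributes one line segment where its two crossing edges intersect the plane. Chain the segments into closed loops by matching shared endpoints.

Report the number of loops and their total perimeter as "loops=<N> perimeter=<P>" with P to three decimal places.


loops=1 perimeter=12.200

Straddling triangles (8 of 12):
  (v1,v3,v0) [-+-] → (-1.195, 1.1182, 1.855)–(-1.195, 1.1182, 1.20948)  len=0.6455
  (v0,v3,v2) [-++] → (-1.195, 1.1182, 1.20948)–(-1.195, 1.1182, -1.855)  len=3.0645
  (v2,v4,v0) [+--] → (-0.779154, 1.1182, -1.855)–(-1.195, 1.1182, -1.855)  len=0.4158
  (v1,v7,v3) [-++] → (0.779154, 1.1182, 1.855)–(-1.195, 1.1182, 1.855)  len=1.9742
  (v5,v7,v1) [-+-] → (1.195, 1.1182, 1.855)–(0.779154, 1.1182, 1.855)  len=0.4158
  (v6,v4,v2) [+-+] → (1.195, 1.1182, -1.855)–(-0.779154, 1.1182, -1.855)  len=1.9742
  (v6,v5,v4) [+--] → (1.195, 1.1182, -1.20948)–(1.195, 1.1182, -1.855)  len=0.6455
  (v7,v5,v6) [+-+] → (1.195, 1.1182, 1.855)–(1.195, 1.1182, -1.20948)  len=3.0645

Chained into 1 loop(s):
  loop 1: 8 segments, perimeter = 12.2000
Total perimeter = 12.200


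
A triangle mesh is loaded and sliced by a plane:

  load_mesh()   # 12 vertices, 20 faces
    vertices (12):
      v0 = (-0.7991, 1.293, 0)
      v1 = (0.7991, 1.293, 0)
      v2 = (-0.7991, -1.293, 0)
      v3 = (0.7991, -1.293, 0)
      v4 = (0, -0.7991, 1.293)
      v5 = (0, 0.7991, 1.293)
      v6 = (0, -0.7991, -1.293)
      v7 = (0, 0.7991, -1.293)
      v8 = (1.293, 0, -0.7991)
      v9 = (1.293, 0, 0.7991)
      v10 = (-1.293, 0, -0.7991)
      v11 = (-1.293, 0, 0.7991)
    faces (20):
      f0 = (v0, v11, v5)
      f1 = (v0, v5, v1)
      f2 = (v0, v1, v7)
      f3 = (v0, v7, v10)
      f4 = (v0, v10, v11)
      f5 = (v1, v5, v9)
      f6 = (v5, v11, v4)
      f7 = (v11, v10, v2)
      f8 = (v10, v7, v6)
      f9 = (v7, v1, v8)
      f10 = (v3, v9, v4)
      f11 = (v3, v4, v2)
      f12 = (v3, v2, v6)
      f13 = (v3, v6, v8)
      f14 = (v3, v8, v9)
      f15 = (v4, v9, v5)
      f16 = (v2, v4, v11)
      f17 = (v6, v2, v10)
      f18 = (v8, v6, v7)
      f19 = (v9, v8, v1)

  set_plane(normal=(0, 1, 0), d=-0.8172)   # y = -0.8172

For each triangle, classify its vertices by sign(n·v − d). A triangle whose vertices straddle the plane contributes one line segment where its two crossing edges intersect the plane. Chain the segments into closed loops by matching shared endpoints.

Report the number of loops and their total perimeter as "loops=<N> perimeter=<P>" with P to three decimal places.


loops=1 perimeter=6.676

Straddling triangles (8 of 20):
  (v11,v10,v2) [++-] → (-0.980846, -0.8172, -0.294054)–(-0.980846, -0.8172, 0.294054)  len=0.5881
  (v3,v9,v4) [-++] → (0.980846, -0.8172, 0.294054)–(0.0292847, -0.8172, 1.24562)  len=1.3457
  (v3,v4,v2) [-+-] → (0.0292847, -0.8172, 1.24562)–(-0.0292847, -0.8172, 1.24562)  len=0.0586
  (v3,v2,v6) [--+] → (-0.0292847, -0.8172, -1.24562)–(0.0292847, -0.8172, -1.24562)  len=0.0586
  (v3,v6,v8) [-++] → (0.0292847, -0.8172, -1.24562)–(0.980846, -0.8172, -0.294054)  len=1.3457
  (v3,v8,v9) [-++] → (0.980846, -0.8172, -0.294054)–(0.980846, -0.8172, 0.294054)  len=0.5881
  (v2,v4,v11) [-++] → (-0.0292847, -0.8172, 1.24562)–(-0.980846, -0.8172, 0.294054)  len=1.3457
  (v6,v2,v10) [+-+] → (-0.0292847, -0.8172, -1.24562)–(-0.980846, -0.8172, -0.294054)  len=1.3457

Chained into 1 loop(s):
  loop 1: 8 segments, perimeter = 6.6762
Total perimeter = 6.676


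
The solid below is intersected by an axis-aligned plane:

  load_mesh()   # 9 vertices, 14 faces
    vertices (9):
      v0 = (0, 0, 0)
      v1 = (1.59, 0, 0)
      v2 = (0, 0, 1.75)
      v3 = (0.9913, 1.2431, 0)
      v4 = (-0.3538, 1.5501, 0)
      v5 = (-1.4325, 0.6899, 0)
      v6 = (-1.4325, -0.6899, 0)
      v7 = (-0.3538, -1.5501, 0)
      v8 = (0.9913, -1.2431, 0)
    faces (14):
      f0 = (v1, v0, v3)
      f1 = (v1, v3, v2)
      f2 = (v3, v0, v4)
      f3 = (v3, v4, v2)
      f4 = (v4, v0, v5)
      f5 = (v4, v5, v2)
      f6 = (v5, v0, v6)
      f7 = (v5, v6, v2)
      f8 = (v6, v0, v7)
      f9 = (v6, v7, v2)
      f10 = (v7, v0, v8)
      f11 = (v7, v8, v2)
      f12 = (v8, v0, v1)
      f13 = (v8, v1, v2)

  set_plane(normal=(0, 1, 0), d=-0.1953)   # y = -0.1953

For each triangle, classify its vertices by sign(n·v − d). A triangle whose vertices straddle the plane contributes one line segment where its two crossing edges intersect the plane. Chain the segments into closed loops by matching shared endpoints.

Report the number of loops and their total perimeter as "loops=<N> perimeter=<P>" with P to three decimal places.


Straddling triangles (8 of 14):
  (v5,v0,v6) [++-] → (-0.405519, -0.1953, 0)–(-1.4325, -0.1953, 0)  len=1.0270
  (v5,v6,v2) [+-+] → (-1.4325, -0.1953, 0)–(-0.405519, -0.1953, 1.2546)  len=1.6213
  (v6,v0,v7) [-+-] → (-0.405519, -0.1953, 0)–(-0.0445759, -0.1953, 0)  len=0.3609
  (v6,v7,v2) [--+] → (-0.0445759, -0.1953, 1.52951)–(-0.405519, -0.1953, 1.2546)  len=0.4537
  (v7,v0,v8) [-+-] → (-0.0445759, -0.1953, 0)–(0.15574, -0.1953, 0)  len=0.2003
  (v7,v8,v2) [--+] → (0.15574, -0.1953, 1.47506)–(-0.0445759, -0.1953, 1.52951)  len=0.2076
  (v8,v0,v1) [-++] → (0.15574, -0.1953, 0)–(1.49594, -0.1953, 0)  len=1.3402
  (v8,v1,v2) [-++] → (1.49594, -0.1953, 0)–(0.15574, -0.1953, 1.47506)  len=1.9930

Chained into 1 loop(s):
  loop 1: 8 segments, perimeter = 7.2040
Total perimeter = 7.204

loops=1 perimeter=7.204


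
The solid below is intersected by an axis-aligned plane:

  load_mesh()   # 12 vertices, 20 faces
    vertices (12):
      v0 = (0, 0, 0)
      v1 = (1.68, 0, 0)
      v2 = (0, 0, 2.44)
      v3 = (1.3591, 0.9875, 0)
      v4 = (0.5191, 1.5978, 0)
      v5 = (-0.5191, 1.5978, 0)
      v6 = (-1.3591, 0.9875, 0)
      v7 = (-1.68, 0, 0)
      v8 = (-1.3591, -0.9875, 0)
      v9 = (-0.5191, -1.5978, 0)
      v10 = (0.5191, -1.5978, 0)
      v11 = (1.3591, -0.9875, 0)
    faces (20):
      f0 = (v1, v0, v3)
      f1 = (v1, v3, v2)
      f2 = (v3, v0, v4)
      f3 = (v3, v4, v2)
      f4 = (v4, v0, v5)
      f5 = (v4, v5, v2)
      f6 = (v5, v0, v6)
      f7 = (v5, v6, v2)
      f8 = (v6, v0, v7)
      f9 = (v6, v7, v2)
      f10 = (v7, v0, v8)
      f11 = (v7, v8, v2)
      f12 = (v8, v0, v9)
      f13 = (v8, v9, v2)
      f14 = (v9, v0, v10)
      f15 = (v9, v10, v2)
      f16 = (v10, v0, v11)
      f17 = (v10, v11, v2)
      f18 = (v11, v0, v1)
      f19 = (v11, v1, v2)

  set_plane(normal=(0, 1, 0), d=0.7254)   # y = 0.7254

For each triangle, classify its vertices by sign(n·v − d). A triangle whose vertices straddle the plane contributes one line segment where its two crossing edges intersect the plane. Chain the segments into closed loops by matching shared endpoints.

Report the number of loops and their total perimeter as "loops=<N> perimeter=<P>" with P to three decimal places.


Straddling triangles (10 of 20):
  (v1,v0,v3) [--+] → (0.998371, 0.7254, 0)–(1.44427, 0.7254, 0)  len=0.4459
  (v1,v3,v2) [-+-] → (1.44427, 0.7254, 0)–(0.998371, 0.7254, 0.647619)  len=0.7863
  (v3,v0,v4) [+-+] → (0.998371, 0.7254, 0)–(0.235671, 0.7254, 0)  len=0.7627
  (v3,v4,v2) [++-] → (0.235671, 0.7254, 1.33224)–(0.998371, 0.7254, 0.647619)  len=1.0249
  (v4,v0,v5) [+-+] → (0.235671, 0.7254, 0)–(-0.235671, 0.7254, 0)  len=0.4713
  (v4,v5,v2) [++-] → (-0.235671, 0.7254, 1.33224)–(0.235671, 0.7254, 1.33224)  len=0.4713
  (v5,v0,v6) [+-+] → (-0.235671, 0.7254, 0)–(-0.998371, 0.7254, 0)  len=0.7627
  (v5,v6,v2) [++-] → (-0.998371, 0.7254, 0.647619)–(-0.235671, 0.7254, 1.33224)  len=1.0249
  (v6,v0,v7) [+--] → (-0.998371, 0.7254, 0)–(-1.44427, 0.7254, 0)  len=0.4459
  (v6,v7,v2) [+--] → (-1.44427, 0.7254, 0)–(-0.998371, 0.7254, 0.647619)  len=0.7863

Chained into 1 loop(s):
  loop 1: 10 segments, perimeter = 6.9822
Total perimeter = 6.982

loops=1 perimeter=6.982


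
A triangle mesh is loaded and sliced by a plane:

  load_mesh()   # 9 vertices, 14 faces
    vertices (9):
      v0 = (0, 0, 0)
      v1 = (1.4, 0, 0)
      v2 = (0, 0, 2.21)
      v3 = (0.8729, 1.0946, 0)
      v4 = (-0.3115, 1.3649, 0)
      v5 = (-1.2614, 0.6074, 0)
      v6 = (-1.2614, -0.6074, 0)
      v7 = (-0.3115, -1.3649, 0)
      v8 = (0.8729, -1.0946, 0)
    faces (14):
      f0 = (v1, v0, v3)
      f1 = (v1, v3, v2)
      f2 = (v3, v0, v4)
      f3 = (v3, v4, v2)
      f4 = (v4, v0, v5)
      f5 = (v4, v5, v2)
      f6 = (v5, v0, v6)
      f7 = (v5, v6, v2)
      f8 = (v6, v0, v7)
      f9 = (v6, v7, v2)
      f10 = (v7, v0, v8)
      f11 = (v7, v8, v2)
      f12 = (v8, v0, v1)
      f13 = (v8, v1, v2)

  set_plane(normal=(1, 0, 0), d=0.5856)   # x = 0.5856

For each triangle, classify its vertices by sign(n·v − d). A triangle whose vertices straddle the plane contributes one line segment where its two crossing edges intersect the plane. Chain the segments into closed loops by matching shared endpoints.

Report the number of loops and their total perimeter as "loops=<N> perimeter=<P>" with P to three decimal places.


loops=1 perimeter=5.851

Straddling triangles (8 of 14):
  (v1,v0,v3) [+-+] → (0.5856, 0, 0)–(0.5856, 0.734331, 0)  len=0.7343
  (v1,v3,v2) [++-] → (0.5856, 0.734331, 0.727383)–(0.5856, 0, 1.28559)  len=0.9224
  (v3,v0,v4) [+--] → (0.5856, 0.734331, 0)–(0.5856, 1.16017, 0)  len=0.4258
  (v3,v4,v2) [+--] → (0.5856, 1.16017, 0)–(0.5856, 0.734331, 0.727383)  len=0.8429
  (v7,v0,v8) [--+] → (0.5856, -0.734331, 0)–(0.5856, -1.16017, 0)  len=0.4258
  (v7,v8,v2) [-+-] → (0.5856, -1.16017, 0)–(0.5856, -0.734331, 0.727383)  len=0.8429
  (v8,v0,v1) [+-+] → (0.5856, -0.734331, 0)–(0.5856, 0, 0)  len=0.7343
  (v8,v1,v2) [++-] → (0.5856, 0, 1.28559)–(0.5856, -0.734331, 0.727383)  len=0.9224

Chained into 1 loop(s):
  loop 1: 8 segments, perimeter = 5.8509
Total perimeter = 5.851


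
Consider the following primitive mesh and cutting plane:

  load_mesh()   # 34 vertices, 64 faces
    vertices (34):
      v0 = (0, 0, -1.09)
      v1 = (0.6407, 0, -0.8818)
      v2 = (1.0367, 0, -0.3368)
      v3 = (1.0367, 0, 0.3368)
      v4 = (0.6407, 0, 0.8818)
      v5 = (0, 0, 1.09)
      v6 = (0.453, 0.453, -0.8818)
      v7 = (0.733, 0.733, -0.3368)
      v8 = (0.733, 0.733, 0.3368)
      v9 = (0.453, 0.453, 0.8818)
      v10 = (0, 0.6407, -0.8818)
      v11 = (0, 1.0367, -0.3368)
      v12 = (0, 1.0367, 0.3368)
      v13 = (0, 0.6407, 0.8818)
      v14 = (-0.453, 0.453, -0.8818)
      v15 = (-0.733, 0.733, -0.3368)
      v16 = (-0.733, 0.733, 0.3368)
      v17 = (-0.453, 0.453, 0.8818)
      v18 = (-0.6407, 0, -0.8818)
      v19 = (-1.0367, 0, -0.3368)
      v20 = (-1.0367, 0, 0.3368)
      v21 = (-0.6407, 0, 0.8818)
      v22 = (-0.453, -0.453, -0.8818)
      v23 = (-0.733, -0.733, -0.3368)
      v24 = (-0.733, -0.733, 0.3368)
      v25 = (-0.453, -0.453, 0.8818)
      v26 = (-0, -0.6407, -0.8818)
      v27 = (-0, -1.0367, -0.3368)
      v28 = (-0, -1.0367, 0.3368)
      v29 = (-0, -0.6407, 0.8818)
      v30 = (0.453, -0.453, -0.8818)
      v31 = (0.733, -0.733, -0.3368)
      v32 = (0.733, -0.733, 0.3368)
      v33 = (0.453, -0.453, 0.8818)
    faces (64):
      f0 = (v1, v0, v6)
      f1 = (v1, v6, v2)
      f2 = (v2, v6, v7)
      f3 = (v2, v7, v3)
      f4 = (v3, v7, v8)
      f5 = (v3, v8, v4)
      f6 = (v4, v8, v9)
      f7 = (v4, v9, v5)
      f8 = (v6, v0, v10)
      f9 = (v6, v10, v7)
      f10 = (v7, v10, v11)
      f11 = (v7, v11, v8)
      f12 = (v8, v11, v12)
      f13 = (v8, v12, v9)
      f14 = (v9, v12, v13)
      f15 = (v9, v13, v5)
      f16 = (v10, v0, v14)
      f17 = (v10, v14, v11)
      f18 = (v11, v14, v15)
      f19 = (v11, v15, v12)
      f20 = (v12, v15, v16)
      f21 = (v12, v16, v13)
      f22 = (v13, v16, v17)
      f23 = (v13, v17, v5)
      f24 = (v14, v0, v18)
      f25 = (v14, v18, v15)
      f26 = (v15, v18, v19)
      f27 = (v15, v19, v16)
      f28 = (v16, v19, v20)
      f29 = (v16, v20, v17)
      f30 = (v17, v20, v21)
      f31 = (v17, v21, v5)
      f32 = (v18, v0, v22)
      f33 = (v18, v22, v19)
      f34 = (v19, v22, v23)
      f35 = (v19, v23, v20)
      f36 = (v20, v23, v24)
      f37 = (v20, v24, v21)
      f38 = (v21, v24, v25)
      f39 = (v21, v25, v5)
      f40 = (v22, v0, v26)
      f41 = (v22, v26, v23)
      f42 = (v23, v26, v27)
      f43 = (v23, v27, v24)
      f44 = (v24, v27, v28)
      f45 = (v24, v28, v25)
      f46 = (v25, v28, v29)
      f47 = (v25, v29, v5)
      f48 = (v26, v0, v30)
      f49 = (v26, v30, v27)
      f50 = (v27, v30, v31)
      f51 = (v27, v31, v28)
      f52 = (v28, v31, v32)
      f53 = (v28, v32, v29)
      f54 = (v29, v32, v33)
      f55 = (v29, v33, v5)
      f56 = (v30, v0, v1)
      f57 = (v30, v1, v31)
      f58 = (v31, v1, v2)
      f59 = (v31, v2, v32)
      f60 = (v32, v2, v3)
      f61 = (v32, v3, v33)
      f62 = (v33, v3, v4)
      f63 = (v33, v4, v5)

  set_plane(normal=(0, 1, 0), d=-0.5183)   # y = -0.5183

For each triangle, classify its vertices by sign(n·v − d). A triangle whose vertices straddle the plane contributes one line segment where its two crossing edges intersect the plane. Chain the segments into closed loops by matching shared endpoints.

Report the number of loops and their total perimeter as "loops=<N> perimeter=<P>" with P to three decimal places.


loops=1 perimeter=5.632

Straddling triangles (20 of 64):
  (v19,v22,v23) [++-] → (-0.5183, -0.5183, -0.754698)–(-0.821956, -0.5183, -0.3368)  len=0.5166
  (v19,v23,v20) [+-+] → (-0.821956, -0.5183, -0.3368)–(-0.821956, -0.5183, -0.139499)  len=0.1973
  (v20,v23,v24) [+--] → (-0.821956, -0.5183, -0.139499)–(-0.821956, -0.5183, 0.3368)  len=0.4763
  (v20,v24,v21) [+-+] → (-0.821956, -0.5183, 0.3368)–(-0.705965, -0.5183, 0.496434)  len=0.1973
  (v21,v24,v25) [+-+] → (-0.705965, -0.5183, 0.496434)–(-0.5183, -0.5183, 0.754698)  len=0.3192
  (v22,v0,v26) [++-] → (0, -0.5183, -0.921575)–(-0.295403, -0.5183, -0.8818)  len=0.2981
  (v22,v26,v23) [+--] → (-0.295403, -0.5183, -0.8818)–(-0.5183, -0.5183, -0.754698)  len=0.2566
  (v24,v28,v25) [--+] → (-0.402322, -0.5183, 0.820829)–(-0.5183, -0.5183, 0.754698)  len=0.1335
  (v25,v28,v29) [+--] → (-0.402322, -0.5183, 0.820829)–(-0.295403, -0.5183, 0.8818)  len=0.1231
  (v25,v29,v5) [+-+] → (-0.295403, -0.5183, 0.8818)–(0, -0.5183, 0.921575)  len=0.2981
  (v26,v0,v30) [-++] → (0, -0.5183, -0.921575)–(0.295403, -0.5183, -0.8818)  len=0.2981
  (v26,v30,v27) [-+-] → (0.295403, -0.5183, -0.8818)–(0.402322, -0.5183, -0.820829)  len=0.1231
  (v27,v30,v31) [-+-] → (0.402322, -0.5183, -0.820829)–(0.5183, -0.5183, -0.754698)  len=0.1335
  (v29,v32,v33) [--+] → (0.5183, -0.5183, 0.754698)–(0.295403, -0.5183, 0.8818)  len=0.2566
  (v29,v33,v5) [-++] → (0.295403, -0.5183, 0.8818)–(0, -0.5183, 0.921575)  len=0.2981
  (v30,v1,v31) [++-] → (0.705965, -0.5183, -0.496434)–(0.5183, -0.5183, -0.754698)  len=0.3192
  (v31,v1,v2) [-++] → (0.705965, -0.5183, -0.496434)–(0.821956, -0.5183, -0.3368)  len=0.1973
  (v31,v2,v32) [-+-] → (0.821956, -0.5183, -0.3368)–(0.821956, -0.5183, 0.139499)  len=0.4763
  (v32,v2,v3) [-++] → (0.821956, -0.5183, 0.139499)–(0.821956, -0.5183, 0.3368)  len=0.1973
  (v32,v3,v33) [-++] → (0.821956, -0.5183, 0.3368)–(0.5183, -0.5183, 0.754698)  len=0.5166

Chained into 1 loop(s):
  loop 1: 20 segments, perimeter = 5.6321
Total perimeter = 5.632
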